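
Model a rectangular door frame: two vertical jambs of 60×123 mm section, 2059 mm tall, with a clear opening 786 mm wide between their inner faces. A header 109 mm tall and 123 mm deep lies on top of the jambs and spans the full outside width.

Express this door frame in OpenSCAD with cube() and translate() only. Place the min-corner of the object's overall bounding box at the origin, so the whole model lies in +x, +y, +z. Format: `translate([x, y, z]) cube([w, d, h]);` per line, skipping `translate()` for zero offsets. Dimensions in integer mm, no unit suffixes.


cube([60, 123, 2059]);
translate([846, 0, 0]) cube([60, 123, 2059]);
translate([0, 0, 2059]) cube([906, 123, 109]);


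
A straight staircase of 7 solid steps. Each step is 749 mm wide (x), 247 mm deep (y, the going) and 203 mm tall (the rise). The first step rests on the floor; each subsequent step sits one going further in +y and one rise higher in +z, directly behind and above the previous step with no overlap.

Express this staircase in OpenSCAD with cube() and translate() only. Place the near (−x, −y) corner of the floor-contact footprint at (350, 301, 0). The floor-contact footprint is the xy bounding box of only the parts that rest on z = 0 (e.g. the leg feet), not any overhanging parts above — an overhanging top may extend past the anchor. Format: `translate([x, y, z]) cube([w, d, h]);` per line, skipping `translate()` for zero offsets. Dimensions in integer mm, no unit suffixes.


translate([350, 301, 0]) cube([749, 247, 203]);
translate([350, 548, 203]) cube([749, 247, 203]);
translate([350, 795, 406]) cube([749, 247, 203]);
translate([350, 1042, 609]) cube([749, 247, 203]);
translate([350, 1289, 812]) cube([749, 247, 203]);
translate([350, 1536, 1015]) cube([749, 247, 203]);
translate([350, 1783, 1218]) cube([749, 247, 203]);


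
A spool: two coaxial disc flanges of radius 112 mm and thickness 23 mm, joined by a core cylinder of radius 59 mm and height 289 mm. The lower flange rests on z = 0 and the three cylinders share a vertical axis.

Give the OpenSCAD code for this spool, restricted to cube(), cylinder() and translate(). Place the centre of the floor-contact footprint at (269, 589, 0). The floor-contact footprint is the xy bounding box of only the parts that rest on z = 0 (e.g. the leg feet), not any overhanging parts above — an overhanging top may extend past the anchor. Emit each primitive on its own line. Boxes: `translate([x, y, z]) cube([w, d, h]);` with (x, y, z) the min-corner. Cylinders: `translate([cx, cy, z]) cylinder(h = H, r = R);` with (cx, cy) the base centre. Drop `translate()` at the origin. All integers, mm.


translate([269, 589, 0]) cylinder(h = 23, r = 112);
translate([269, 589, 23]) cylinder(h = 289, r = 59);
translate([269, 589, 312]) cylinder(h = 23, r = 112);


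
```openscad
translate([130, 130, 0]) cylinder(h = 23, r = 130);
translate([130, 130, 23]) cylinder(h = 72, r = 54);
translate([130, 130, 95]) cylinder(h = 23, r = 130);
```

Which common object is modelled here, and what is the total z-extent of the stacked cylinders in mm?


A spool. The overall height is 118 mm.

Three coaxial cylinders, large–small–large — a spool. Two 23 mm flanges and a 72 mm core give 23 + 72 + 23 = 118 mm.


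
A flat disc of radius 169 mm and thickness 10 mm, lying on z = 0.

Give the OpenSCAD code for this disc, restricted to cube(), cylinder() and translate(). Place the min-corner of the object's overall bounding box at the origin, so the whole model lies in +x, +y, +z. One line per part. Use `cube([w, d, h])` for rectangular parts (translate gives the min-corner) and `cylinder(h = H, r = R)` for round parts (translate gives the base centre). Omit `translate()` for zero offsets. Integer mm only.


translate([169, 169, 0]) cylinder(h = 10, r = 169);


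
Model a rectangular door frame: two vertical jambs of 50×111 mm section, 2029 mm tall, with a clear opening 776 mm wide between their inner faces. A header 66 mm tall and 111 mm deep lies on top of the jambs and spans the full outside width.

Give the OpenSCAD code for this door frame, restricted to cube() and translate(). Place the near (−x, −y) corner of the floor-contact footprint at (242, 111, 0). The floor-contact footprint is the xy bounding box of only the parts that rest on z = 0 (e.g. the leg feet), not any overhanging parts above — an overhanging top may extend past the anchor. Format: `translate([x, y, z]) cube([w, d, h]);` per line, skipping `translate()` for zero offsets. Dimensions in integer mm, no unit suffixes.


translate([242, 111, 0]) cube([50, 111, 2029]);
translate([1068, 111, 0]) cube([50, 111, 2029]);
translate([242, 111, 2029]) cube([876, 111, 66]);


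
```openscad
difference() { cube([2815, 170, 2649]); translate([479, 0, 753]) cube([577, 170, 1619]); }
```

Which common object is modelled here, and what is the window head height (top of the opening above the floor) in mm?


A wall with a window opening. The window head height is 2372 mm.

A wall with a rectangular opening subtracted — a window. Sill at z = 753, opening 1619 mm tall, so the head is at 753 + 1619 = 2372 mm.


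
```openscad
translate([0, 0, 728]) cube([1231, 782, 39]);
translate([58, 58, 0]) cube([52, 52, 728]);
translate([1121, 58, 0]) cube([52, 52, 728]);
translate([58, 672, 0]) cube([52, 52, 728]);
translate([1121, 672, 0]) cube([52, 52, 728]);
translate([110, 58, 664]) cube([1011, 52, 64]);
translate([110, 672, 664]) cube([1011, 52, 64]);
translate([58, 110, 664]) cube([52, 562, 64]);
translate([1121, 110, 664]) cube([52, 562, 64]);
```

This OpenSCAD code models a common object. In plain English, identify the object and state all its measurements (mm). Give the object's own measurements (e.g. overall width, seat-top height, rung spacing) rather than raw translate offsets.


A rectangular dining table. The top is 1231×782×39 mm with its upper surface at z = 767 mm. It stands on four 52×52 mm square legs, each inset 58 mm from the nearest pair of top edges, running from the floor to the underside of the top. Four apron rails, 52 mm thick and 64 mm tall, run between adjacent legs with their top edges flush with the underside of the top and their outer faces flush with the legs' outer faces.


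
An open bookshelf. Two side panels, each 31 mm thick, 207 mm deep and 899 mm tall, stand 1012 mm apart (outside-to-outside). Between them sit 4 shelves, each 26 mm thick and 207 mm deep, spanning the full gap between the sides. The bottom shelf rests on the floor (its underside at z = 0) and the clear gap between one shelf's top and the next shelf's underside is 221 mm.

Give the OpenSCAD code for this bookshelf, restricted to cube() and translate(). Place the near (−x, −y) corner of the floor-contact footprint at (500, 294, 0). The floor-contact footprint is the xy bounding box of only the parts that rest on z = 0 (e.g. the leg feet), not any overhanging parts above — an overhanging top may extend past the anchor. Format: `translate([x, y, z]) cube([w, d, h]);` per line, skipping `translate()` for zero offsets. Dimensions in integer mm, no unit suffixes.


translate([500, 294, 0]) cube([31, 207, 899]);
translate([1481, 294, 0]) cube([31, 207, 899]);
translate([531, 294, 0]) cube([950, 207, 26]);
translate([531, 294, 247]) cube([950, 207, 26]);
translate([531, 294, 494]) cube([950, 207, 26]);
translate([531, 294, 741]) cube([950, 207, 26]);


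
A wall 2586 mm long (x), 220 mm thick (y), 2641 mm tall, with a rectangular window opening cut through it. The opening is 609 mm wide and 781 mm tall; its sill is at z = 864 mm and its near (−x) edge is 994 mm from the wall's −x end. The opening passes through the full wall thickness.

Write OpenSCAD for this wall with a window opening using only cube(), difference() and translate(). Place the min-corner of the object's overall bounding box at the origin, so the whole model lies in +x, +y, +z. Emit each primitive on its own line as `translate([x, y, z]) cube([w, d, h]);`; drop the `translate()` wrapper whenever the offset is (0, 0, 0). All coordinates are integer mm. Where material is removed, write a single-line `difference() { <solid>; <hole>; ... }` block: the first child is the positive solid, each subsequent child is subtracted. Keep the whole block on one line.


difference() { cube([2586, 220, 2641]); translate([994, 0, 864]) cube([609, 220, 781]); }


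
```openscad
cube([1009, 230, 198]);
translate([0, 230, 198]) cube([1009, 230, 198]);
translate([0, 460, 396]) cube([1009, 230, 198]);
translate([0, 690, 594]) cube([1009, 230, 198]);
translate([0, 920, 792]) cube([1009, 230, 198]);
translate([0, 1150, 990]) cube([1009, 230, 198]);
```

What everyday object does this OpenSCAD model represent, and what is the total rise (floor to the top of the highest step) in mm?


A staircase. The total rise is 1188 mm.

6 identical blocks, each offset up and back from the previous — a staircase. Each step is 198 mm tall and there are 6 of them, so the total rise is 6 × 198 = 1188 mm.


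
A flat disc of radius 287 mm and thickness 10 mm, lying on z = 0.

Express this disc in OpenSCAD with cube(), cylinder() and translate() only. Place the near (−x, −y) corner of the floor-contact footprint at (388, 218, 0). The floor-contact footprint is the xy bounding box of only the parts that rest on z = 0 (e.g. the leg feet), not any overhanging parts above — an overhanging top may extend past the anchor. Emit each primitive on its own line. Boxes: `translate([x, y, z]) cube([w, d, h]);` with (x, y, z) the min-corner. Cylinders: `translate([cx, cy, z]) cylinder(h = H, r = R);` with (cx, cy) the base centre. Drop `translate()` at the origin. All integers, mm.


translate([675, 505, 0]) cylinder(h = 10, r = 287);


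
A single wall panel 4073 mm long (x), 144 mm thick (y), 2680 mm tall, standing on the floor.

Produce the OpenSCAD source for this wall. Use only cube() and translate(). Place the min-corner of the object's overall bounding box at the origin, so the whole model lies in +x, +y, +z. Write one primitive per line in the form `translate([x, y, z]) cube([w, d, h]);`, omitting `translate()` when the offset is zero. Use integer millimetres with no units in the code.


cube([4073, 144, 2680]);


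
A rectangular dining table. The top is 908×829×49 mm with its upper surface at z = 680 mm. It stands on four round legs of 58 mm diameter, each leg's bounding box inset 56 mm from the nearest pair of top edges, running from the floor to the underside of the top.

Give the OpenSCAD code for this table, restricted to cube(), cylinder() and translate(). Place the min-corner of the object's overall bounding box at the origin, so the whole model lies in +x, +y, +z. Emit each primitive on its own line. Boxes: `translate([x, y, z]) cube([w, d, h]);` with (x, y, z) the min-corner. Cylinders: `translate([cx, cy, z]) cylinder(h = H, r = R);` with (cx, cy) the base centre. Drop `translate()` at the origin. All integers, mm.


translate([0, 0, 631]) cube([908, 829, 49]);
translate([85, 85, 0]) cylinder(h = 631, r = 29);
translate([823, 85, 0]) cylinder(h = 631, r = 29);
translate([85, 744, 0]) cylinder(h = 631, r = 29);
translate([823, 744, 0]) cylinder(h = 631, r = 29);


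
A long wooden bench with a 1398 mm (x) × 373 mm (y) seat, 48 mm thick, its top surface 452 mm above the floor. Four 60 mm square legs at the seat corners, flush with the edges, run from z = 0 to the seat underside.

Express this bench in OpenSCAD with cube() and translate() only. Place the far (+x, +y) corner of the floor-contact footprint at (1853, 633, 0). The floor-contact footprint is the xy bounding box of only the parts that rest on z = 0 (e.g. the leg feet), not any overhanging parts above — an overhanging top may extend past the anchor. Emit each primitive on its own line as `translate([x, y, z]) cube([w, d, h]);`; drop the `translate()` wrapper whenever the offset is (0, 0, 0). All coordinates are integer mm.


translate([455, 260, 404]) cube([1398, 373, 48]);
translate([455, 260, 0]) cube([60, 60, 404]);
translate([455, 573, 0]) cube([60, 60, 404]);
translate([1793, 260, 0]) cube([60, 60, 404]);
translate([1793, 573, 0]) cube([60, 60, 404]);


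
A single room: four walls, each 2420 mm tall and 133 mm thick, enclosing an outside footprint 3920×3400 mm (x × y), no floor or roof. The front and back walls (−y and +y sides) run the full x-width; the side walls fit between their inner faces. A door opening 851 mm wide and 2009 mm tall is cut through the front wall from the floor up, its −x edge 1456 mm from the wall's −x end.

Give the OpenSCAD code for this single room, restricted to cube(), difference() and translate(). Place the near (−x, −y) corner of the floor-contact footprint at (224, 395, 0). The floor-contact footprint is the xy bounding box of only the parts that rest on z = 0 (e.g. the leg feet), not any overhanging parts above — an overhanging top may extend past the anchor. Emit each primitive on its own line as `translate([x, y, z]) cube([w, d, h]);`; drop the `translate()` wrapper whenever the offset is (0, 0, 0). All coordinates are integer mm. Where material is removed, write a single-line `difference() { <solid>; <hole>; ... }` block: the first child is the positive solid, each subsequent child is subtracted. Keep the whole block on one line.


difference() { translate([224, 395, 0]) cube([3920, 133, 2420]); translate([1680, 395, 0]) cube([851, 133, 2009]); }
translate([224, 3662, 0]) cube([3920, 133, 2420]);
translate([224, 528, 0]) cube([133, 3134, 2420]);
translate([4011, 528, 0]) cube([133, 3134, 2420]);


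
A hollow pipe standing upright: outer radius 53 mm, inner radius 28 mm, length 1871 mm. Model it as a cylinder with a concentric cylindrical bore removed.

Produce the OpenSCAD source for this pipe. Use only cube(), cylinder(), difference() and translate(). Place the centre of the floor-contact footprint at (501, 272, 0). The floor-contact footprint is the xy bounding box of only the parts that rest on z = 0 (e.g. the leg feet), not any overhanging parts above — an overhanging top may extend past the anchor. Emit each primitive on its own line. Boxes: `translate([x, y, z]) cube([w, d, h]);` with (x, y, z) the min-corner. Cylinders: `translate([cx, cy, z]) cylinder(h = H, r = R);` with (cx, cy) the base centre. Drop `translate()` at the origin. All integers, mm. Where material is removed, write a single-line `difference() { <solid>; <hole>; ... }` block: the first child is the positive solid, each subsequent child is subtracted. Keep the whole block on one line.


difference() { translate([501, 272, 0]) cylinder(h = 1871, r = 53); translate([501, 272, 0]) cylinder(h = 1871, r = 28); }


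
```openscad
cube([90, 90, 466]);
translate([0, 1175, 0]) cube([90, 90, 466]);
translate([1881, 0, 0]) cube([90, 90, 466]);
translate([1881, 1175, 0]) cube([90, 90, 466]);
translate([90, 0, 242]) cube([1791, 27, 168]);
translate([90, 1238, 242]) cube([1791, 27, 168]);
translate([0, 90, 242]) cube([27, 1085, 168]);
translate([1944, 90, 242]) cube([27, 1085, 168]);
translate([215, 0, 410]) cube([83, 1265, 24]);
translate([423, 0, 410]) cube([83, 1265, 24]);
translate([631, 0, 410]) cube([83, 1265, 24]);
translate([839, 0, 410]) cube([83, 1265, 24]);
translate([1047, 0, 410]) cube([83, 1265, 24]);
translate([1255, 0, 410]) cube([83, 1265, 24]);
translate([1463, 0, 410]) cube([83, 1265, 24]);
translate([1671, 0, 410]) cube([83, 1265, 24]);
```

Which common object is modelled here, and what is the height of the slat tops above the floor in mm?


A bed frame. The slat-top height is 434 mm.

Four posts, four rails, and a row of slats — a bed frame. Slats sit on the rails at z = 242 + 168 = 410; with slat thickness 24, the top is 434 mm.


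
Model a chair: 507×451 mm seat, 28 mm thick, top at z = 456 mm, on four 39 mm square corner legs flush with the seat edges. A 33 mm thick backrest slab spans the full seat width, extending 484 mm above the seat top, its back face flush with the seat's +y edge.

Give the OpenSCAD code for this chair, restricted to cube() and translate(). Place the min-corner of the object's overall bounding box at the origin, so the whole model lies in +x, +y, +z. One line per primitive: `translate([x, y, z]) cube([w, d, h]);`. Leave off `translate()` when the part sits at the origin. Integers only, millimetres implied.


// leg_h = 456 - 28 = 428
translate([0, 0, 428]) cube([507, 451, 28]);
cube([39, 39, 428]);
translate([468, 0, 0]) cube([39, 39, 428]);
translate([0, 412, 0]) cube([39, 39, 428]);
translate([468, 412, 0]) cube([39, 39, 428]);
translate([0, 418, 456]) cube([507, 33, 484]);


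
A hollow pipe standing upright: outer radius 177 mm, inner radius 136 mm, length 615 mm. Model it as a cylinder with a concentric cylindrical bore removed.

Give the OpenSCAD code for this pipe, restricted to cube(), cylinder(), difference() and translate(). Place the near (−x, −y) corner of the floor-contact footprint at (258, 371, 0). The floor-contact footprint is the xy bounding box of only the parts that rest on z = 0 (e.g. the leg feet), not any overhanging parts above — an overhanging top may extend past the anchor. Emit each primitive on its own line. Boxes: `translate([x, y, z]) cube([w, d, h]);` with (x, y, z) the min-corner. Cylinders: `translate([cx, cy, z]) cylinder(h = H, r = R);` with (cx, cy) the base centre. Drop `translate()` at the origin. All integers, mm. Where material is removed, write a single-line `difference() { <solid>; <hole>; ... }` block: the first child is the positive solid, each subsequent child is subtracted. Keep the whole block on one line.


difference() { translate([435, 548, 0]) cylinder(h = 615, r = 177); translate([435, 548, 0]) cylinder(h = 615, r = 136); }


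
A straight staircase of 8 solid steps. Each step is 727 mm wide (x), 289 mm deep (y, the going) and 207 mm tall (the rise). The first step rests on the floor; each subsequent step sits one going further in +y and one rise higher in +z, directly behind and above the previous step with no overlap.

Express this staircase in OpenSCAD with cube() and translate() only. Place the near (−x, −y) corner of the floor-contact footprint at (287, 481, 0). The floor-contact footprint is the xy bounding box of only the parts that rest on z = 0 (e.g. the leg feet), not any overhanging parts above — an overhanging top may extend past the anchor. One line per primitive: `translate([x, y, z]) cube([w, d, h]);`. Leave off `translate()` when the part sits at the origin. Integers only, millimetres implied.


translate([287, 481, 0]) cube([727, 289, 207]);
translate([287, 770, 207]) cube([727, 289, 207]);
translate([287, 1059, 414]) cube([727, 289, 207]);
translate([287, 1348, 621]) cube([727, 289, 207]);
translate([287, 1637, 828]) cube([727, 289, 207]);
translate([287, 1926, 1035]) cube([727, 289, 207]);
translate([287, 2215, 1242]) cube([727, 289, 207]);
translate([287, 2504, 1449]) cube([727, 289, 207]);


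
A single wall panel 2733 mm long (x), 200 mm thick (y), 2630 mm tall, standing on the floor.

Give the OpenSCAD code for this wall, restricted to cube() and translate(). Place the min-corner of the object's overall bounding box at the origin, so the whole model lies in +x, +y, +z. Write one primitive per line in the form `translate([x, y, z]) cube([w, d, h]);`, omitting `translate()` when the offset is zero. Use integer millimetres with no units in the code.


cube([2733, 200, 2630]);


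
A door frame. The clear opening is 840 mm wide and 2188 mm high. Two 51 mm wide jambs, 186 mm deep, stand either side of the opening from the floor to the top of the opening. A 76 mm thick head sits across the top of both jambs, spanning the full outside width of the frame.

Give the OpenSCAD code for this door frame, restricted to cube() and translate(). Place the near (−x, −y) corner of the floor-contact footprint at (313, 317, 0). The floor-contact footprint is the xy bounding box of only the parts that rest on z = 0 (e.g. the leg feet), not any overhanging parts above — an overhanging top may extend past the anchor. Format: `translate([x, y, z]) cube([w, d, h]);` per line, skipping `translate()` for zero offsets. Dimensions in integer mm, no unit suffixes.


translate([313, 317, 0]) cube([51, 186, 2188]);
translate([1204, 317, 0]) cube([51, 186, 2188]);
translate([313, 317, 2188]) cube([942, 186, 76]);


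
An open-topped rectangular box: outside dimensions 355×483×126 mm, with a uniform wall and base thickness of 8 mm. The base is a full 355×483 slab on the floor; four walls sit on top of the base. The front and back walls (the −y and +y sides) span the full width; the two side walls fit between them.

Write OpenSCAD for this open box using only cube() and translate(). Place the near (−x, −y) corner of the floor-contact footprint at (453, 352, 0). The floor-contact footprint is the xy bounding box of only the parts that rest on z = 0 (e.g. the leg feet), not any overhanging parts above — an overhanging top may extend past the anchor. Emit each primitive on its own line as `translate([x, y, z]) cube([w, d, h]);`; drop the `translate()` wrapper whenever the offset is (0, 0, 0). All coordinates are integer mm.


translate([453, 352, 0]) cube([355, 483, 8]);
translate([453, 352, 8]) cube([355, 8, 118]);
translate([453, 827, 8]) cube([355, 8, 118]);
translate([453, 360, 8]) cube([8, 467, 118]);
translate([800, 360, 8]) cube([8, 467, 118]);


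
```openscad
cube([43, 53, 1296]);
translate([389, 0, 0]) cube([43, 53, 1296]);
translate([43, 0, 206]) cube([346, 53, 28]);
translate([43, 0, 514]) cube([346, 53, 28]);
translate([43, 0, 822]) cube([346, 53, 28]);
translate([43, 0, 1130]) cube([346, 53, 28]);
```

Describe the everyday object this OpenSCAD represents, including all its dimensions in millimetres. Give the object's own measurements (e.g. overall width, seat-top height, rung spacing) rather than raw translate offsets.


A straight ladder. Two 43×53 mm vertical rails, 1296 mm tall, stand 432 mm apart (outside-to-outside) with their front faces coplanar on the −y side. 4 rungs, each 53 mm deep and 28 mm tall, span between the inner faces of the rails, front faces flush with the rails. The lowest rung's underside is at z = 206 mm and rungs are spaced 308 mm apart (underside to underside).


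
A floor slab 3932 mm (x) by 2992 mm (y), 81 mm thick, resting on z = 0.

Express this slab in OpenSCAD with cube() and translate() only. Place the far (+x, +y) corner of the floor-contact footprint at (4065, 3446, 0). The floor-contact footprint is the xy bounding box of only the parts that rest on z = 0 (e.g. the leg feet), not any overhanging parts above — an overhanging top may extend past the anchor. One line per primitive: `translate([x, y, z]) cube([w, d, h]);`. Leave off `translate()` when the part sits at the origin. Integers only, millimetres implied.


translate([133, 454, 0]) cube([3932, 2992, 81]);


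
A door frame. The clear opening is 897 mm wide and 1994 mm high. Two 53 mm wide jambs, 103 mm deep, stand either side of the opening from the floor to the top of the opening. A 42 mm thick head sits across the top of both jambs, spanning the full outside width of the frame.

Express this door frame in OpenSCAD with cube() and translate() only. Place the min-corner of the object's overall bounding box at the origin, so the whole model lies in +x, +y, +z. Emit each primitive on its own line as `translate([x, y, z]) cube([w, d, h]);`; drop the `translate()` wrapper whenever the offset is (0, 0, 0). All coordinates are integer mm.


cube([53, 103, 1994]);
translate([950, 0, 0]) cube([53, 103, 1994]);
translate([0, 0, 1994]) cube([1003, 103, 42]);


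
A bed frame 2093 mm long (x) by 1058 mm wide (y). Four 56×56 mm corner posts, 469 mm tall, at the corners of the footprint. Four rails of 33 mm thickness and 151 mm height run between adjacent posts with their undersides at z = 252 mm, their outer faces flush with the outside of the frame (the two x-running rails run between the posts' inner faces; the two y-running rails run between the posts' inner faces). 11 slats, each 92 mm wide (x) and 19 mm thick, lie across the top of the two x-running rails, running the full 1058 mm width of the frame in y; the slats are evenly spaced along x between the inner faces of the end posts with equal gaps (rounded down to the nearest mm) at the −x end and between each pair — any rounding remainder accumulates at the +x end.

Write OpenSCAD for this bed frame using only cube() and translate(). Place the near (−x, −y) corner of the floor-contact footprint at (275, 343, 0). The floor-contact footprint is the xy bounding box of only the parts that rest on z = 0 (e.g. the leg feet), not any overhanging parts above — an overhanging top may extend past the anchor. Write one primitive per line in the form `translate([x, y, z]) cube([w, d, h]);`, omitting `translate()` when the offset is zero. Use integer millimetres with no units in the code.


translate([275, 343, 0]) cube([56, 56, 469]);
translate([275, 1345, 0]) cube([56, 56, 469]);
translate([2312, 343, 0]) cube([56, 56, 469]);
translate([2312, 1345, 0]) cube([56, 56, 469]);
translate([331, 343, 252]) cube([1981, 33, 151]);
translate([331, 1368, 252]) cube([1981, 33, 151]);
translate([275, 399, 252]) cube([33, 946, 151]);
translate([2335, 399, 252]) cube([33, 946, 151]);
translate([411, 343, 403]) cube([92, 1058, 19]);
translate([583, 343, 403]) cube([92, 1058, 19]);
translate([755, 343, 403]) cube([92, 1058, 19]);
translate([927, 343, 403]) cube([92, 1058, 19]);
translate([1099, 343, 403]) cube([92, 1058, 19]);
translate([1271, 343, 403]) cube([92, 1058, 19]);
translate([1443, 343, 403]) cube([92, 1058, 19]);
translate([1615, 343, 403]) cube([92, 1058, 19]);
translate([1787, 343, 403]) cube([92, 1058, 19]);
translate([1959, 343, 403]) cube([92, 1058, 19]);
translate([2131, 343, 403]) cube([92, 1058, 19]);


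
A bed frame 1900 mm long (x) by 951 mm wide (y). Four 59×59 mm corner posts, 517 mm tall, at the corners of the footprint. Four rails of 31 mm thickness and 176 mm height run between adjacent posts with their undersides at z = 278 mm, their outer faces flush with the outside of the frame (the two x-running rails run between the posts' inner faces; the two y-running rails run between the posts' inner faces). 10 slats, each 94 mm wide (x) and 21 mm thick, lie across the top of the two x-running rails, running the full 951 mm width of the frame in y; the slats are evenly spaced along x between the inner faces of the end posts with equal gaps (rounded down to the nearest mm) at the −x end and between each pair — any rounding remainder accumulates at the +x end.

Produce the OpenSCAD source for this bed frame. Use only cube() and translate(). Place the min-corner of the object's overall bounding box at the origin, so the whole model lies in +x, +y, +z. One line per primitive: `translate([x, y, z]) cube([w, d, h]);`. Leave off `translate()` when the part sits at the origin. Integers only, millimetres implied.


cube([59, 59, 517]);
translate([0, 892, 0]) cube([59, 59, 517]);
translate([1841, 0, 0]) cube([59, 59, 517]);
translate([1841, 892, 0]) cube([59, 59, 517]);
translate([59, 0, 278]) cube([1782, 31, 176]);
translate([59, 920, 278]) cube([1782, 31, 176]);
translate([0, 59, 278]) cube([31, 833, 176]);
translate([1869, 59, 278]) cube([31, 833, 176]);
translate([135, 0, 454]) cube([94, 951, 21]);
translate([305, 0, 454]) cube([94, 951, 21]);
translate([475, 0, 454]) cube([94, 951, 21]);
translate([645, 0, 454]) cube([94, 951, 21]);
translate([815, 0, 454]) cube([94, 951, 21]);
translate([985, 0, 454]) cube([94, 951, 21]);
translate([1155, 0, 454]) cube([94, 951, 21]);
translate([1325, 0, 454]) cube([94, 951, 21]);
translate([1495, 0, 454]) cube([94, 951, 21]);
translate([1665, 0, 454]) cube([94, 951, 21]);


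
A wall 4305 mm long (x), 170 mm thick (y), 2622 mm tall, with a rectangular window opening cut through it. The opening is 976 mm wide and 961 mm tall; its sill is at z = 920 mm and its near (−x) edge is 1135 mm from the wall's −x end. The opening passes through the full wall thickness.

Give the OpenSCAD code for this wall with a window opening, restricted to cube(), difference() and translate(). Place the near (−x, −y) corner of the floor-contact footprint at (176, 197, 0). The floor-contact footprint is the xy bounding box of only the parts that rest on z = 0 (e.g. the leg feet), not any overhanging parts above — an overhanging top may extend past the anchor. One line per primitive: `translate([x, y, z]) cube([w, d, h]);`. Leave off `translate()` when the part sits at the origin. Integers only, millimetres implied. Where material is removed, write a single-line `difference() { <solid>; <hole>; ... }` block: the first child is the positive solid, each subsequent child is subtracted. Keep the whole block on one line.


difference() { translate([176, 197, 0]) cube([4305, 170, 2622]); translate([1311, 197, 920]) cube([976, 170, 961]); }


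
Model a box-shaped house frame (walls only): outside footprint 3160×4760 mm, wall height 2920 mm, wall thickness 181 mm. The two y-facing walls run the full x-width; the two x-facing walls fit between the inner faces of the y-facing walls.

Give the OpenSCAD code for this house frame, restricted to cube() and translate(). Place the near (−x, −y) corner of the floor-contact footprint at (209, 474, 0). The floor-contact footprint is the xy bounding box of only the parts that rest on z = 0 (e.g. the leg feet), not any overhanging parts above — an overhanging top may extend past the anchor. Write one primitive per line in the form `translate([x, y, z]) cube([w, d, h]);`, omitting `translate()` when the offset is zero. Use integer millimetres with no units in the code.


translate([209, 474, 0]) cube([3160, 181, 2920]);
translate([209, 5053, 0]) cube([3160, 181, 2920]);
translate([209, 655, 0]) cube([181, 4398, 2920]);
translate([3188, 655, 0]) cube([181, 4398, 2920]);


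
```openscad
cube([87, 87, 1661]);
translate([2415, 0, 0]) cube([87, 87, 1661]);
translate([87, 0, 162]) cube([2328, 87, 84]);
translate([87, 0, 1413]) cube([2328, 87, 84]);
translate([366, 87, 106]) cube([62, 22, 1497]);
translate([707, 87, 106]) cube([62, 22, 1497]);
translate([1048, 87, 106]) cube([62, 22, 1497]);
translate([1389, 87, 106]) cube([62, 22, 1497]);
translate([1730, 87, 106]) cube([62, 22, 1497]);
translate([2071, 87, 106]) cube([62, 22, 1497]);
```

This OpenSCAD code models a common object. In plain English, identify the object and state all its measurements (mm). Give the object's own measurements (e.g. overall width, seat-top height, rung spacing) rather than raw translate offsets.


A fence section. Two 87×87 mm posts, 1661 mm tall, stand on the floor with a clear span of 2328 mm between their inner faces. Two horizontal rails of 87×84 mm section span the gap between the posts with their undersides at z = 162 mm and z = 1413 mm, flush with the posts' −y face. 6 pickets, each 62 mm wide, 22 mm thick and 1497 mm tall, are fixed to the +y face of the rails with their bottoms at z = 106 mm, spaced across the span with a 279 mm gap after the −x post and between neighbouring pickets, with 282 mm left before the +x post.


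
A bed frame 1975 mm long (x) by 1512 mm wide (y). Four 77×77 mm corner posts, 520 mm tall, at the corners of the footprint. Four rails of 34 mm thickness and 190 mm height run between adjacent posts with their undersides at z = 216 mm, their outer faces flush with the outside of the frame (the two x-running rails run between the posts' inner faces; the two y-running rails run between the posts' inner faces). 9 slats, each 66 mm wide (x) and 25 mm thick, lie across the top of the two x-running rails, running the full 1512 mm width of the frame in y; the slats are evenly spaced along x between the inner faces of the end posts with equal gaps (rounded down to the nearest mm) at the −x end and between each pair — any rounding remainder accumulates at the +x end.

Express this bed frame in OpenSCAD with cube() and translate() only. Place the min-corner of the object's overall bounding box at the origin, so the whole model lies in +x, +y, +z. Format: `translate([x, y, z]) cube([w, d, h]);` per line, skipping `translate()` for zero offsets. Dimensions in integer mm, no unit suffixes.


cube([77, 77, 520]);
translate([0, 1435, 0]) cube([77, 77, 520]);
translate([1898, 0, 0]) cube([77, 77, 520]);
translate([1898, 1435, 0]) cube([77, 77, 520]);
translate([77, 0, 216]) cube([1821, 34, 190]);
translate([77, 1478, 216]) cube([1821, 34, 190]);
translate([0, 77, 216]) cube([34, 1358, 190]);
translate([1941, 77, 216]) cube([34, 1358, 190]);
translate([199, 0, 406]) cube([66, 1512, 25]);
translate([387, 0, 406]) cube([66, 1512, 25]);
translate([575, 0, 406]) cube([66, 1512, 25]);
translate([763, 0, 406]) cube([66, 1512, 25]);
translate([951, 0, 406]) cube([66, 1512, 25]);
translate([1139, 0, 406]) cube([66, 1512, 25]);
translate([1327, 0, 406]) cube([66, 1512, 25]);
translate([1515, 0, 406]) cube([66, 1512, 25]);
translate([1703, 0, 406]) cube([66, 1512, 25]);


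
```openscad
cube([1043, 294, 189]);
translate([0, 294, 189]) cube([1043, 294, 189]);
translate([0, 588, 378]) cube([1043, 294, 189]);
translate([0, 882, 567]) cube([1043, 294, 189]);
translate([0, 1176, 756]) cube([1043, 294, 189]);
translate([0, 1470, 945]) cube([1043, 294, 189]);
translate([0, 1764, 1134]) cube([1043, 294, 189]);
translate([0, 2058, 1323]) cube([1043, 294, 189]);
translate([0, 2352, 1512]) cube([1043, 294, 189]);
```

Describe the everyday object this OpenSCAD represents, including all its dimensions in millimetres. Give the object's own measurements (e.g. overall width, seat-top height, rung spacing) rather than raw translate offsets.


A straight staircase of 9 solid steps. Each step is 1043 mm wide (x), 294 mm deep (y, the going) and 189 mm tall (the rise). The first step rests on the floor; each subsequent step sits one going further in +y and one rise higher in +z, directly behind and above the previous step with no overlap.


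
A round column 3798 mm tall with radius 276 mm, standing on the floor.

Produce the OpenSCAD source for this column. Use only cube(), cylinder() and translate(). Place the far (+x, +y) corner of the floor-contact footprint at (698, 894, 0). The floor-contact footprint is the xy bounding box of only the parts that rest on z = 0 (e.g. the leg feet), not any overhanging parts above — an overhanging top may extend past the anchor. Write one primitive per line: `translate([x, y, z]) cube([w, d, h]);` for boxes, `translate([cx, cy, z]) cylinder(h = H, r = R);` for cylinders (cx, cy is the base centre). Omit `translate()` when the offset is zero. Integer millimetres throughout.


translate([422, 618, 0]) cylinder(h = 3798, r = 276);


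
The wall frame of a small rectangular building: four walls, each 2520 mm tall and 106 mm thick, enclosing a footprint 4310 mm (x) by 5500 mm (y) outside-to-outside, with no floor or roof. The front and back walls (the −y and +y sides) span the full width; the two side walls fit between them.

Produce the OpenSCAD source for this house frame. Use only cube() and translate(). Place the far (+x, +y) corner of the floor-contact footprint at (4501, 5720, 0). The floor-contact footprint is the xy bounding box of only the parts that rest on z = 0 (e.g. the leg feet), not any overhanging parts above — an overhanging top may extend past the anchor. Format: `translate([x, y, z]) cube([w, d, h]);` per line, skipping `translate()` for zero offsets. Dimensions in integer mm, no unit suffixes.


translate([191, 220, 0]) cube([4310, 106, 2520]);
translate([191, 5614, 0]) cube([4310, 106, 2520]);
translate([191, 326, 0]) cube([106, 5288, 2520]);
translate([4395, 326, 0]) cube([106, 5288, 2520]);


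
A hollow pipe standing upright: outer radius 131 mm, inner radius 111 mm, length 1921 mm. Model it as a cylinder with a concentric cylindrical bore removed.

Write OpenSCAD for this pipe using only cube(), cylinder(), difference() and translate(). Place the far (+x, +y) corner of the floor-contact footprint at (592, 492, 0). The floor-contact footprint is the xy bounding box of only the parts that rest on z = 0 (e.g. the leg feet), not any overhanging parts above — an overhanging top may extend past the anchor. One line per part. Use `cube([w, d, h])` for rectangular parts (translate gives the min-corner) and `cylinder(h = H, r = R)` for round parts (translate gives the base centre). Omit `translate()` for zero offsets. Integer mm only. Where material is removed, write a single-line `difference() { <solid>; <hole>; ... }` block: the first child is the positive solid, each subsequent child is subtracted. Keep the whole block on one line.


difference() { translate([461, 361, 0]) cylinder(h = 1921, r = 131); translate([461, 361, 0]) cylinder(h = 1921, r = 111); }


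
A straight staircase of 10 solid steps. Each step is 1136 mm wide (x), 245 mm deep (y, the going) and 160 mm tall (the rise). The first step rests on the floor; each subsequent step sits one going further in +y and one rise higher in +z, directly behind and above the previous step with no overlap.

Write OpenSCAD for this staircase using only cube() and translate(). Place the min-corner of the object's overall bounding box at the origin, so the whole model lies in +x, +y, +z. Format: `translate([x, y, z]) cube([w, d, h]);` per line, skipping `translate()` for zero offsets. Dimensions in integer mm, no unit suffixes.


cube([1136, 245, 160]);
translate([0, 245, 160]) cube([1136, 245, 160]);
translate([0, 490, 320]) cube([1136, 245, 160]);
translate([0, 735, 480]) cube([1136, 245, 160]);
translate([0, 980, 640]) cube([1136, 245, 160]);
translate([0, 1225, 800]) cube([1136, 245, 160]);
translate([0, 1470, 960]) cube([1136, 245, 160]);
translate([0, 1715, 1120]) cube([1136, 245, 160]);
translate([0, 1960, 1280]) cube([1136, 245, 160]);
translate([0, 2205, 1440]) cube([1136, 245, 160]);


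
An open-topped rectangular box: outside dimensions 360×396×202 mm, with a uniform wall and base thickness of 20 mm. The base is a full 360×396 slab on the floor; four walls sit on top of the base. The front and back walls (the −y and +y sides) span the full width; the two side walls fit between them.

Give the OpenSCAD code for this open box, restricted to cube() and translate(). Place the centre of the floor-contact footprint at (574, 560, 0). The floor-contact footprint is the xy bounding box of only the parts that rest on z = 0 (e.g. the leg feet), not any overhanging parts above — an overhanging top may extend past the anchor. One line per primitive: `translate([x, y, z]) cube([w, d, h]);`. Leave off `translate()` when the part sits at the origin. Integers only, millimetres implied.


translate([394, 362, 0]) cube([360, 396, 20]);
translate([394, 362, 20]) cube([360, 20, 182]);
translate([394, 738, 20]) cube([360, 20, 182]);
translate([394, 382, 20]) cube([20, 356, 182]);
translate([734, 382, 20]) cube([20, 356, 182]);


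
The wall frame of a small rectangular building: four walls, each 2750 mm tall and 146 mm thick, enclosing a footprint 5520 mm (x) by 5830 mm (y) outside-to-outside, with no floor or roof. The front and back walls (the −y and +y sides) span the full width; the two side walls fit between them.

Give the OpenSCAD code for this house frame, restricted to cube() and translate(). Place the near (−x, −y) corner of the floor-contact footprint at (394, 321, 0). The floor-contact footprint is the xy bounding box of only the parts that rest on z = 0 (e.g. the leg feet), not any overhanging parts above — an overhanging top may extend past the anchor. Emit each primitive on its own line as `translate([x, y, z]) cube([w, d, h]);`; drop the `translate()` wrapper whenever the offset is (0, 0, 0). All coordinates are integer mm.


translate([394, 321, 0]) cube([5520, 146, 2750]);
translate([394, 6005, 0]) cube([5520, 146, 2750]);
translate([394, 467, 0]) cube([146, 5538, 2750]);
translate([5768, 467, 0]) cube([146, 5538, 2750]);


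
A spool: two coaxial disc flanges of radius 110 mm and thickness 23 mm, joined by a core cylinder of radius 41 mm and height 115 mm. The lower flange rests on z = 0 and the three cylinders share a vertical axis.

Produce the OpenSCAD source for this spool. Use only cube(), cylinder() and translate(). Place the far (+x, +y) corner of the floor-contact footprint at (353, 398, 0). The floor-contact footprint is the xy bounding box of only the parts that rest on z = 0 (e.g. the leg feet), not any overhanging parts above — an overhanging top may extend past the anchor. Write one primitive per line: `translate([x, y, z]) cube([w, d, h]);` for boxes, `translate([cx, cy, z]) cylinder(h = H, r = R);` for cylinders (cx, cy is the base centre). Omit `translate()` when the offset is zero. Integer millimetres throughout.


translate([243, 288, 0]) cylinder(h = 23, r = 110);
translate([243, 288, 23]) cylinder(h = 115, r = 41);
translate([243, 288, 138]) cylinder(h = 23, r = 110);
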